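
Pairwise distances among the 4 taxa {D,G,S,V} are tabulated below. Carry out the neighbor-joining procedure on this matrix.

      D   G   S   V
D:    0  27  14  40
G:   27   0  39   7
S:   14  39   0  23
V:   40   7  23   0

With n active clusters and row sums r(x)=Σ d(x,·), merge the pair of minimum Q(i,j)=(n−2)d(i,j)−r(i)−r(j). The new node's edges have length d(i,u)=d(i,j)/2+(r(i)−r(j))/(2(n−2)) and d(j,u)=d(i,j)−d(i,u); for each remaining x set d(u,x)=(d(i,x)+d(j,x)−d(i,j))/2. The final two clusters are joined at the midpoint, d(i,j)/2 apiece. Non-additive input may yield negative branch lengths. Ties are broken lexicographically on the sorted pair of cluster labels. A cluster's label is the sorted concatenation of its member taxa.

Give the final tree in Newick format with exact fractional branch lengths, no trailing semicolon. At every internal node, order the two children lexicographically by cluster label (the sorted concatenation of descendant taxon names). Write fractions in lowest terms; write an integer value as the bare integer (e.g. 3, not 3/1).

iteration 1: select D,S (d=14, Q=-129); attach at lengths (33/4, 23/4); label the merged cluster DS
  updated: d(DS,G)=26, d(DS,V)=49/2
iteration 2: select DS,G (d=26, Q=-115/2); attach at lengths (87/4, 17/4); label the merged cluster DGS
  updated: d(DGS,V)=11/4
iteration 3: select DGS,V (d=11/4); attach at lengths (11/8, 11/8); label the merged cluster DGSV
final tree: (((D:33/4,S:23/4):87/4,G:17/4):11/8,V:11/8)
total length: 171/4

(((D:33/4,S:23/4):87/4,G:17/4):11/8,V:11/8)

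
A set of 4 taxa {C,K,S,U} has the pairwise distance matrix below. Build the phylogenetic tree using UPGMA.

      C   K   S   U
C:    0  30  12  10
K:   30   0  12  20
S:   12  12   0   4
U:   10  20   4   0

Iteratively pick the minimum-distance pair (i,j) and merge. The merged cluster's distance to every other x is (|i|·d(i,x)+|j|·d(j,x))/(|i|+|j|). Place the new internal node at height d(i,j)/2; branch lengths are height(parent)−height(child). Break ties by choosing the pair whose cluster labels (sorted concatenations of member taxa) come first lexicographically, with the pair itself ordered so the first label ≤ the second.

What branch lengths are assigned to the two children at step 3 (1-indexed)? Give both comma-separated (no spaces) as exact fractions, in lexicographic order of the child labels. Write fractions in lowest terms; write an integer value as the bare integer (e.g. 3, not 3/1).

29/6,31/3

iteration 1: select S,U (d=4); attach at lengths (2, 2); label the merged cluster SU
  updated: d(C,SU)=11, d(K,SU)=16
iteration 2: select C,SU (d=11); attach at lengths (11/2, 7/2); label the merged cluster CSU
  updated: d(CSU,K)=62/3
iteration 3: select CSU,K (d=62/3); attach at lengths (29/6, 31/3); label the merged cluster CKSU
final tree: ((C:11/2,(S:2,U:2):7/2):29/6,K:31/3)
total length: 169/6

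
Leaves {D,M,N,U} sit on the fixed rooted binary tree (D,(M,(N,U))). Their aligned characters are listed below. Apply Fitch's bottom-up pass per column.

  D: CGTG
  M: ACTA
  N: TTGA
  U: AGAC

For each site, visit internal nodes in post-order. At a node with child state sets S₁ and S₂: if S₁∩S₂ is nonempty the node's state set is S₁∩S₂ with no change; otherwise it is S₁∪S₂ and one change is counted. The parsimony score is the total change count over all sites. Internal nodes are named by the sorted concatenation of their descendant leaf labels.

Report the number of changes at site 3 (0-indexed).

2

NU@0: {T} ∪ {A} = {A,T} (union, +1)
MNU@0: {A} ∩ {A,T} = {A} (intersection, +0)
DMNU@0: {C} ∪ {A} = {A,C} (union, +1)
NU@1: {T} ∪ {G} = {G,T} (union, +1)
MNU@1: {C} ∪ {G,T} = {C,G,T} (union, +1)
DMNU@1: {G} ∩ {C,G,T} = {G} (intersection, +0)
NU@2: {G} ∪ {A} = {A,G} (union, +1)
MNU@2: {T} ∪ {A,G} = {A,G,T} (union, +1)
DMNU@2: {T} ∩ {A,G,T} = {T} (intersection, +0)
NU@3: {A} ∪ {C} = {A,C} (union, +1)
MNU@3: {A} ∩ {A,C} = {A} (intersection, +0)
DMNU@3: {G} ∪ {A} = {A,G} (union, +1)
per-site changes: [2, 2, 2, 2]; total = 8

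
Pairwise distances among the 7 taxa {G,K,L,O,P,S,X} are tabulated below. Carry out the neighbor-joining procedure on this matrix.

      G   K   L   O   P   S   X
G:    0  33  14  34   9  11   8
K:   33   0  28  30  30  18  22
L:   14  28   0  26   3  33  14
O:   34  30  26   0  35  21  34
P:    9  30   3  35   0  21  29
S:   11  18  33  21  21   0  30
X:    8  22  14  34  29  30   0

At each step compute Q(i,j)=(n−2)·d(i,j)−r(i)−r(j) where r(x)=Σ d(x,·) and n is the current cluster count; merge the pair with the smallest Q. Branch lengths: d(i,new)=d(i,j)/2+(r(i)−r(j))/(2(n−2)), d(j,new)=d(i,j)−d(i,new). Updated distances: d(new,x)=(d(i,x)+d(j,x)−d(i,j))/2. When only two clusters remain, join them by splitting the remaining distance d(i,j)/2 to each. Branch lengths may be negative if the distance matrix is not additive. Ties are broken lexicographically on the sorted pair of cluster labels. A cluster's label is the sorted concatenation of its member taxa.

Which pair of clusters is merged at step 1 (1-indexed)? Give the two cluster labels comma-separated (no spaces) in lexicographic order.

L,P

iteration 1: select L,P (d=3, Q=-230); attach at lengths (3/5, 12/5); label the merged cluster LP
  updated: d(G,LP)=10, d(K,LP)=55/2, d(LP,O)=29, d(LP,S)=51/2, d(LP,X)=20
iteration 2: select G,X (d=8, Q=-178); attach at lengths (7/4, 25/4); label the merged cluster GX
  updated: d(GX,K)=47/2, d(GX,LP)=11, d(GX,O)=30, d(GX,S)=33/2
iteration 3: select GX,LP (d=11, Q=-141); attach at lengths (7/2, 15/2); label the merged cluster GLPX
  updated: d(GLPX,K)=20, d(GLPX,O)=24, d(GLPX,S)=31/2
iteration 4: select GLPX,K (d=20, Q=-175/2); attach at lengths (63/8, 97/8); label the merged cluster GKLPX
  updated: d(GKLPX,O)=17, d(GKLPX,S)=27/4
iteration 5: select GKLPX,O (d=17, Q=-179/4); attach at lengths (11/8, 125/8); label the merged cluster GKLOPX
  updated: d(GKLOPX,S)=43/8
iteration 6: select GKLOPX,S (d=43/8); attach at lengths (43/16, 43/16); label the merged cluster GKLOPSX
final tree: (((((G:7/4,X:25/4):7/2,(L:3/5,P:12/5):15/2):63/8,K:97/8):11/8,O:125/8):43/16,S:43/16)
total length: 515/8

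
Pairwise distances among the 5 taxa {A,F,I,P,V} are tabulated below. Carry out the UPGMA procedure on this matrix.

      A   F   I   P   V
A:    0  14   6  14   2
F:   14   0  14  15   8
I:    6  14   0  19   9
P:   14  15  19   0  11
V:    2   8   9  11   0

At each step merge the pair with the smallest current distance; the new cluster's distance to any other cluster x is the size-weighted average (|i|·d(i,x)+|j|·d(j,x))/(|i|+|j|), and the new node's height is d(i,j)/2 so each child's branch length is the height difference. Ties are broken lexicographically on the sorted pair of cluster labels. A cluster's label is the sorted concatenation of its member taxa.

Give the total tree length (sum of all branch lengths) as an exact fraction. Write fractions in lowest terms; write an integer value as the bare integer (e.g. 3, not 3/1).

1. join A+V (d=2) ⇒ AV; edges |A|=1, |V|=1
  updated: d(AV,F)=11, d(AV,I)=15/2, d(AV,P)=25/2
2. join AV+I (d=15/2) ⇒ AIV; edges |AV|=11/4, |I|=15/4
  updated: d(AIV,F)=12, d(AIV,P)=44/3
3. join AIV+F (d=12) ⇒ AFIV; edges |AIV|=9/4, |F|=6
  updated: d(AFIV,P)=59/4
4. join AFIV+P (d=59/4) ⇒ AFIPV; edges |AFIV|=11/8, |P|=59/8
final tree: ((((A:1,V:1):11/4,I:15/4):9/4,F:6):11/8,P:59/8)
total length: 51/2

51/2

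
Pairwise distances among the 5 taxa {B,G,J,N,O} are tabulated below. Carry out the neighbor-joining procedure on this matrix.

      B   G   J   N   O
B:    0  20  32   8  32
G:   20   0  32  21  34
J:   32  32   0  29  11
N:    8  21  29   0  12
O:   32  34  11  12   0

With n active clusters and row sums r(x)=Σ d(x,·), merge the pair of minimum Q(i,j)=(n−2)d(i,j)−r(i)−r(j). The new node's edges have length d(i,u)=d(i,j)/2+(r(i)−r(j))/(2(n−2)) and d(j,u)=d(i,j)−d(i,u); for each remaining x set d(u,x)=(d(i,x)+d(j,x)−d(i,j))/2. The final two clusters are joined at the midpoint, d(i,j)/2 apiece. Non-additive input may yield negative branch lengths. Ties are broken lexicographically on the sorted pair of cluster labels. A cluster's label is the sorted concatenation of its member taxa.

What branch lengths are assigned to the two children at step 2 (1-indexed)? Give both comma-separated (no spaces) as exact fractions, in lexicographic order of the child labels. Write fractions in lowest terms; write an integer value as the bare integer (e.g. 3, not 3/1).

step 1: merge (J,O) at d=11, Q=-160; branch lengths J→8, O→3; new cluster JO
  updated: d(B,JO)=53/2, d(G,JO)=55/2, d(JO,N)=15
step 2: merge (B,G) at d=20, Q=-83; branch lengths B→13/2, G→27/2; new cluster BG
  updated: d(BG,JO)=17, d(BG,N)=9/2
step 3: merge (BG,JO) at d=17, Q=-73/2; branch lengths BG→13/4, JO→55/4; new cluster BGJO
  updated: d(BGJO,N)=5/4
step 4: merge (BGJO,N) at d=5/4; branch lengths BGJO→5/8, N→5/8; new cluster BGJNO
final tree: (((B:13/2,G:27/2):13/4,(J:8,O:3):55/4):5/8,N:5/8)
total length: 197/4

13/2,27/2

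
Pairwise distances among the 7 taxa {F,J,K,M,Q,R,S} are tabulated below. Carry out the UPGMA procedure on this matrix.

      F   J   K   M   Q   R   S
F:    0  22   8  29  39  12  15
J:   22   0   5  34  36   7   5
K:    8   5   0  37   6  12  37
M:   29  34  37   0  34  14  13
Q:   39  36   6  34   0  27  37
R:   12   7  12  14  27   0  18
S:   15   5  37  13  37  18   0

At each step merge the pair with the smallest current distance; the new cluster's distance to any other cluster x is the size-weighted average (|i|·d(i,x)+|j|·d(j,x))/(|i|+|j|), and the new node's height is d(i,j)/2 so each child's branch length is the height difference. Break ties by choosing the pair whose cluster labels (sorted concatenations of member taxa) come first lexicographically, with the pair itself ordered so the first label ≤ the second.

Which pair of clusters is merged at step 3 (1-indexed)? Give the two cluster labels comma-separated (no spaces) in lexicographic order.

M,S

step 1: merge (J,K) at d=5; branch lengths J→5/2, K→5/2; new cluster JK
  updated: d(F,JK)=15, d(JK,M)=71/2, d(JK,Q)=21, d(JK,R)=19/2, d(JK,S)=21
step 2: merge (JK,R) at d=19/2; branch lengths JK→9/4, R→19/4; new cluster JKR
  updated: d(F,JKR)=14, d(JKR,M)=85/3, d(JKR,Q)=23, d(JKR,S)=20
step 3: merge (M,S) at d=13; branch lengths M→13/2, S→13/2; new cluster MS
  updated: d(F,MS)=22, d(JKR,MS)=145/6, d(MS,Q)=71/2
step 4: merge (F,JKR) at d=14; branch lengths F→7, JKR→9/4; new cluster FJKR
  updated: d(FJKR,MS)=189/8, d(FJKR,Q)=27
step 5: merge (FJKR,MS) at d=189/8; branch lengths FJKR→77/16, MS→85/16; new cluster FJKMRS
  updated: d(FJKMRS,Q)=179/6
step 6: merge (FJKMRS,Q) at d=179/6; branch lengths FJKMRS→149/48, Q→179/12; new cluster FJKMQRS
final tree: (((F:7,((J:5/2,K:5/2):9/4,R:19/4):9/4):77/16,(M:13/2,S:13/2):85/16):149/48,Q:179/12)
total length: 2995/48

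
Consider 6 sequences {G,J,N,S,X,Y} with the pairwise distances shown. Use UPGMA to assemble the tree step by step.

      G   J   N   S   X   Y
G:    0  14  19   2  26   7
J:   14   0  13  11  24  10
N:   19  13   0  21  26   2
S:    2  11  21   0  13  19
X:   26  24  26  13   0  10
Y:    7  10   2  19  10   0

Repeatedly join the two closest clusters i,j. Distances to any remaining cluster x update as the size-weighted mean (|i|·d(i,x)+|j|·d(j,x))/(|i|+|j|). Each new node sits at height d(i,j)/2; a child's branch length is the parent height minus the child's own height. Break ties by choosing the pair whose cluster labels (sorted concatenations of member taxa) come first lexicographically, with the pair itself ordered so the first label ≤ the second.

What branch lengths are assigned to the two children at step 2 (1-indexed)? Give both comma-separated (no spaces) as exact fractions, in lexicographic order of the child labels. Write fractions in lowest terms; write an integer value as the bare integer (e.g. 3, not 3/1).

iteration 1: select G,S (d=2); attach at lengths (1, 1); label the merged cluster GS
  updated: d(GS,J)=25/2, d(GS,N)=20, d(GS,X)=39/2, d(GS,Y)=13
iteration 2: select N,Y (d=2); attach at lengths (1, 1); label the merged cluster NY
  updated: d(GS,NY)=33/2, d(J,NY)=23/2, d(NY,X)=18
iteration 3: select J,NY (d=23/2); attach at lengths (23/4, 19/4); label the merged cluster JNY
  updated: d(GS,JNY)=91/6, d(JNY,X)=20
iteration 4: select GS,JNY (d=91/6); attach at lengths (79/12, 11/6); label the merged cluster GJNSY
  updated: d(GJNSY,X)=99/5
iteration 5: select GJNSY,X (d=99/5); attach at lengths (139/60, 99/10); label the merged cluster GJNSXY
final tree: (((G:1,S:1):79/12,(J:23/4,(N:1,Y:1):19/4):11/6):139/60,X:99/10)
total length: 527/15

1,1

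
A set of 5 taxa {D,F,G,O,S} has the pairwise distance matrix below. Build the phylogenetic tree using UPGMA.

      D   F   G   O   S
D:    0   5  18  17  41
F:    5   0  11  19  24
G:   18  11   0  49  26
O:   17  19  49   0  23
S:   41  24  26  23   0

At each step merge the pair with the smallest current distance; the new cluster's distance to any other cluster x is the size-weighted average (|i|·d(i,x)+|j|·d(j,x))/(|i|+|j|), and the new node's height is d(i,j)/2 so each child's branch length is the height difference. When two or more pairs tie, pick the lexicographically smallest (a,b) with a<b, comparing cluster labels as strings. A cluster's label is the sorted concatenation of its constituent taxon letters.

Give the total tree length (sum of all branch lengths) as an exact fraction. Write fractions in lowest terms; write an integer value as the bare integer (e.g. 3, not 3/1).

607/12

iteration 1: select D,F (d=5); attach at lengths (5/2, 5/2); label the merged cluster DF
  updated: d(DF,G)=29/2, d(DF,O)=18, d(DF,S)=65/2
iteration 2: select DF,G (d=29/2); attach at lengths (19/4, 29/4); label the merged cluster DFG
  updated: d(DFG,O)=85/3, d(DFG,S)=91/3
iteration 3: select O,S (d=23); attach at lengths (23/2, 23/2); label the merged cluster OS
  updated: d(DFG,OS)=88/3
iteration 4: select DFG,OS (d=88/3); attach at lengths (89/12, 19/6); label the merged cluster DFGOS
final tree: (((D:5/2,F:5/2):19/4,G:29/4):89/12,(O:23/2,S:23/2):19/6)
total length: 607/12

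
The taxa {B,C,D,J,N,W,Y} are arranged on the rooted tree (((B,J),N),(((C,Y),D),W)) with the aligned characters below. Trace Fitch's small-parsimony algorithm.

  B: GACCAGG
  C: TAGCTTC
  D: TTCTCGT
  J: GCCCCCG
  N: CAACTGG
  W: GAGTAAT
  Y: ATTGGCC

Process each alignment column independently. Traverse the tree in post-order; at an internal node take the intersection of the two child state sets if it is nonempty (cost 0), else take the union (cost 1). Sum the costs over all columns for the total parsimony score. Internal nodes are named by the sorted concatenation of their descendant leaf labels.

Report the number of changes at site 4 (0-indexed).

5

[col 0] BJ: children B:{G}, J:{G} ∩→ {G}; cost 0
[col 0] BJN: children BJ:{G}, N:{C} ∪→ {C,G}; cost 1
[col 0] CY: children C:{T}, Y:{A} ∪→ {A,T}; cost 1
[col 0] CDY: children CY:{A,T}, D:{T} ∩→ {T}; cost 0
[col 0] CDWY: children CDY:{T}, W:{G} ∪→ {G,T}; cost 1
[col 0] BCDJNWY: children BJN:{C,G}, CDWY:{G,T} ∩→ {G}; cost 0
[col 1] BJ: children B:{A}, J:{C} ∪→ {A,C}; cost 1
[col 1] BJN: children BJ:{A,C}, N:{A} ∩→ {A}; cost 0
[col 1] CY: children C:{A}, Y:{T} ∪→ {A,T}; cost 1
[col 1] CDY: children CY:{A,T}, D:{T} ∩→ {T}; cost 0
[col 1] CDWY: children CDY:{T}, W:{A} ∪→ {A,T}; cost 1
[col 1] BCDJNWY: children BJN:{A}, CDWY:{A,T} ∩→ {A}; cost 0
[col 2] BJ: children B:{C}, J:{C} ∩→ {C}; cost 0
[col 2] BJN: children BJ:{C}, N:{A} ∪→ {A,C}; cost 1
[col 2] CY: children C:{G}, Y:{T} ∪→ {G,T}; cost 1
[col 2] CDY: children CY:{G,T}, D:{C} ∪→ {C,G,T}; cost 1
[col 2] CDWY: children CDY:{C,G,T}, W:{G} ∩→ {G}; cost 0
[col 2] BCDJNWY: children BJN:{A,C}, CDWY:{G} ∪→ {A,C,G}; cost 1
[col 3] BJ: children B:{C}, J:{C} ∩→ {C}; cost 0
[col 3] BJN: children BJ:{C}, N:{C} ∩→ {C}; cost 0
[col 3] CY: children C:{C}, Y:{G} ∪→ {C,G}; cost 1
[col 3] CDY: children CY:{C,G}, D:{T} ∪→ {C,G,T}; cost 1
[col 3] CDWY: children CDY:{C,G,T}, W:{T} ∩→ {T}; cost 0
[col 3] BCDJNWY: children BJN:{C}, CDWY:{T} ∪→ {C,T}; cost 1
[col 4] BJ: children B:{A}, J:{C} ∪→ {A,C}; cost 1
[col 4] BJN: children BJ:{A,C}, N:{T} ∪→ {A,C,T}; cost 1
[col 4] CY: children C:{T}, Y:{G} ∪→ {G,T}; cost 1
[col 4] CDY: children CY:{G,T}, D:{C} ∪→ {C,G,T}; cost 1
[col 4] CDWY: children CDY:{C,G,T}, W:{A} ∪→ {A,C,G,T}; cost 1
[col 4] BCDJNWY: children BJN:{A,C,T}, CDWY:{A,C,G,T} ∩→ {A,C,T}; cost 0
[col 5] BJ: children B:{G}, J:{C} ∪→ {C,G}; cost 1
[col 5] BJN: children BJ:{C,G}, N:{G} ∩→ {G}; cost 0
[col 5] CY: children C:{T}, Y:{C} ∪→ {C,T}; cost 1
[col 5] CDY: children CY:{C,T}, D:{G} ∪→ {C,G,T}; cost 1
[col 5] CDWY: children CDY:{C,G,T}, W:{A} ∪→ {A,C,G,T}; cost 1
[col 5] BCDJNWY: children BJN:{G}, CDWY:{A,C,G,T} ∩→ {G}; cost 0
[col 6] BJ: children B:{G}, J:{G} ∩→ {G}; cost 0
[col 6] BJN: children BJ:{G}, N:{G} ∩→ {G}; cost 0
[col 6] CY: children C:{C}, Y:{C} ∩→ {C}; cost 0
[col 6] CDY: children CY:{C}, D:{T} ∪→ {C,T}; cost 1
[col 6] CDWY: children CDY:{C,T}, W:{T} ∩→ {T}; cost 0
[col 6] BCDJNWY: children BJN:{G}, CDWY:{T} ∪→ {G,T}; cost 1
per-site changes: [3, 3, 4, 3, 5, 4, 2]; total = 24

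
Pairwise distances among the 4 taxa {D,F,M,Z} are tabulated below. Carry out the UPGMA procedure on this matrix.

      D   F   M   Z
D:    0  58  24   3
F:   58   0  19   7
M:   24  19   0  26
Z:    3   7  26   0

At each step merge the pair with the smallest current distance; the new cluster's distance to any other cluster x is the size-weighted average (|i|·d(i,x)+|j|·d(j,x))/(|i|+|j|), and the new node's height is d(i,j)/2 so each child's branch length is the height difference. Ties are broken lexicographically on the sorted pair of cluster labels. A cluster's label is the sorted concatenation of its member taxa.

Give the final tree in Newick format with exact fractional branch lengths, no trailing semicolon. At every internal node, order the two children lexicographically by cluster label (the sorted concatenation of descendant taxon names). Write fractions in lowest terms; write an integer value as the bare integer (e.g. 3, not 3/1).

((D:3/2,Z:3/2):103/8,(F:19/2,M:19/2):39/8)

iteration 1: select D,Z (d=3); attach at lengths (3/2, 3/2); label the merged cluster DZ
  updated: d(DZ,F)=65/2, d(DZ,M)=25
iteration 2: select F,M (d=19); attach at lengths (19/2, 19/2); label the merged cluster FM
  updated: d(DZ,FM)=115/4
iteration 3: select DZ,FM (d=115/4); attach at lengths (103/8, 39/8); label the merged cluster DFMZ
final tree: ((D:3/2,Z:3/2):103/8,(F:19/2,M:19/2):39/8)
total length: 159/4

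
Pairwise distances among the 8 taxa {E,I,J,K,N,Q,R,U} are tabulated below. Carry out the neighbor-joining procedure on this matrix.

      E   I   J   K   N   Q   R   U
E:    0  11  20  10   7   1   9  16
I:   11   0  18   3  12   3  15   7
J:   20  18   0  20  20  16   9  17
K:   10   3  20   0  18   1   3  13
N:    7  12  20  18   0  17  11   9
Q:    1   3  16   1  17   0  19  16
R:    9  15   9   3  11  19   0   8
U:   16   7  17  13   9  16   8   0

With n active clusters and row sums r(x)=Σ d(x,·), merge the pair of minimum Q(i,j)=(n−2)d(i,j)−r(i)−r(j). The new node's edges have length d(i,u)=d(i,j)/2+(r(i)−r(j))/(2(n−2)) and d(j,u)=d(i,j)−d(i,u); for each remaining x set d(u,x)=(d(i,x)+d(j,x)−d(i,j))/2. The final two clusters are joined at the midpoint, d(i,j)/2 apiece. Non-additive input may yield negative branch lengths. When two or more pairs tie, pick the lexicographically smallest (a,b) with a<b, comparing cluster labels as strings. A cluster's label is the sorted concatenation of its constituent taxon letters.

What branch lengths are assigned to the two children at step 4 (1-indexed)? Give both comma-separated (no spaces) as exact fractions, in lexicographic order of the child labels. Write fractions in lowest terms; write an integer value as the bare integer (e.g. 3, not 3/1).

10/3,5/3

1. join E+Q (d=1, Q=-141) ⇒ EQ; edges |E|=7/12, |Q|=5/12
  updated: d(EQ,I)=13/2, d(EQ,J)=35/2, d(EQ,K)=5, d(EQ,N)=23/2, d(EQ,R)=27/2, d(EQ,U)=31/2
2. join J+R (d=9, Q=-116) ⇒ JR; edges |J|=87/10, |R|=3/10
  updated: d(EQ,JR)=11, d(I,JR)=12, d(JR,K)=7, d(JR,N)=11, d(JR,U)=8
3. join N+U (d=9, Q=-78) ⇒ NU; edges |N|=45/8, |U|=27/8
  updated: d(EQ,NU)=9, d(I,NU)=5, d(JR,NU)=5, d(K,NU)=11
4. join JR+NU (d=5, Q=-50) ⇒ JNRU; edges |JR|=10/3, |NU|=5/3
  updated: d(EQ,JNRU)=15/2, d(I,JNRU)=6, d(JNRU,K)=13/2
5. join EQ+JNRU (d=15/2, Q=-24) ⇒ EJNQRU; edges |EQ|=7/2, |JNRU|=4
  updated: d(EJNQRU,I)=5/2, d(EJNQRU,K)=2
6. join EJNQRU+I (d=5/2, Q=-15/2) ⇒ EIJNQRU; edges |EJNQRU|=3/4, |I|=7/4
  updated: d(EIJNQRU,K)=5/4
7. join EIJNQRU+K (d=5/4) ⇒ EIJKNQRU; edges |EIJNQRU|=5/8, |K|=5/8
final tree: ((((E:7/12,Q:5/12):7/2,((J:87/10,R:3/10):10/3,(N:45/8,U:27/8):5/3):4):3/4,I:7/4):5/8,K:5/8)
total length: 141/4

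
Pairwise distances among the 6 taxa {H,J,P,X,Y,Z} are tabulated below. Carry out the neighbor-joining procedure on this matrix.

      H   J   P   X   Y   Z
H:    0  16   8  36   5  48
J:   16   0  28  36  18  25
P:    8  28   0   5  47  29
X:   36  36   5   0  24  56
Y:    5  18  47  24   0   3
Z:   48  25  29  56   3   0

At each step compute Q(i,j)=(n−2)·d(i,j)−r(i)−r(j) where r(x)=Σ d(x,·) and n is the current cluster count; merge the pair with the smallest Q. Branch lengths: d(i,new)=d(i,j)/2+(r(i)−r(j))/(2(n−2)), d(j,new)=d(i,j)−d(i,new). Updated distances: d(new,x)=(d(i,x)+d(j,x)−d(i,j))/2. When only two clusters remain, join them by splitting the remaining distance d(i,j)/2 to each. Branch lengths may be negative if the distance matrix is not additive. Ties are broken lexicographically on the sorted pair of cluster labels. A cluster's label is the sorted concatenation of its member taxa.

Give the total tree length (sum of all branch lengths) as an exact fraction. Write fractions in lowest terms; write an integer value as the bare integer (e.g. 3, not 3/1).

433/8

iteration 1: select P,X (d=5, Q=-254); attach at lengths (-5/2, 15/2); label the merged cluster PX
  updated: d(H,PX)=39/2, d(J,PX)=59/2, d(PX,Y)=33, d(PX,Z)=40
iteration 2: select Y,Z (d=3, Q=-166); attach at lengths (-8, 11); label the merged cluster YZ
  updated: d(H,YZ)=25, d(J,YZ)=20, d(PX,YZ)=35
iteration 3: select H,PX (d=39/2, Q=-211/2); attach at lengths (31/8, 125/8); label the merged cluster HPX
  updated: d(HPX,J)=13, d(HPX,YZ)=81/4
iteration 4: select HPX,J (d=13, Q=-213/4); attach at lengths (53/8, 51/8); label the merged cluster HJPX
  updated: d(HJPX,YZ)=109/8
iteration 5: select HJPX,YZ (d=109/8); attach at lengths (109/16, 109/16); label the merged cluster HJPXYZ
final tree: (((H:31/8,(P:-5/2,X:15/2):125/8):53/8,J:51/8):109/16,(Y:-8,Z:11):109/16)
total length: 433/8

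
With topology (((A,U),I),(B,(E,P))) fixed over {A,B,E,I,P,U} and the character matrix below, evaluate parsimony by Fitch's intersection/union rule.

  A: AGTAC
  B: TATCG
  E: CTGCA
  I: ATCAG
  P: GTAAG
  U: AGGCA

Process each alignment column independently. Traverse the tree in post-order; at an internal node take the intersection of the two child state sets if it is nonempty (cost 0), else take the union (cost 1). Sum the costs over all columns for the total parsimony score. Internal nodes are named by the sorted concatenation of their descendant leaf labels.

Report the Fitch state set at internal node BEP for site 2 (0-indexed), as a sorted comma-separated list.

A,G,T

AU@0: {A} ∩ {A} = {A} (intersection, +0)
AIU@0: {A} ∩ {A} = {A} (intersection, +0)
EP@0: {C} ∪ {G} = {C,G} (union, +1)
BEP@0: {T} ∪ {C,G} = {C,G,T} (union, +1)
ABEIPU@0: {A} ∪ {C,G,T} = {A,C,G,T} (union, +1)
AU@1: {G} ∩ {G} = {G} (intersection, +0)
AIU@1: {G} ∪ {T} = {G,T} (union, +1)
EP@1: {T} ∩ {T} = {T} (intersection, +0)
BEP@1: {A} ∪ {T} = {A,T} (union, +1)
ABEIPU@1: {G,T} ∩ {A,T} = {T} (intersection, +0)
AU@2: {T} ∪ {G} = {G,T} (union, +1)
AIU@2: {G,T} ∪ {C} = {C,G,T} (union, +1)
EP@2: {G} ∪ {A} = {A,G} (union, +1)
BEP@2: {T} ∪ {A,G} = {A,G,T} (union, +1)
ABEIPU@2: {C,G,T} ∩ {A,G,T} = {G,T} (intersection, +0)
AU@3: {A} ∪ {C} = {A,C} (union, +1)
AIU@3: {A,C} ∩ {A} = {A} (intersection, +0)
EP@3: {C} ∪ {A} = {A,C} (union, +1)
BEP@3: {C} ∩ {A,C} = {C} (intersection, +0)
ABEIPU@3: {A} ∪ {C} = {A,C} (union, +1)
AU@4: {C} ∪ {A} = {A,C} (union, +1)
AIU@4: {A,C} ∪ {G} = {A,C,G} (union, +1)
EP@4: {A} ∪ {G} = {A,G} (union, +1)
BEP@4: {G} ∩ {A,G} = {G} (intersection, +0)
ABEIPU@4: {A,C,G} ∩ {G} = {G} (intersection, +0)
per-site changes: [3, 2, 4, 3, 3]; total = 15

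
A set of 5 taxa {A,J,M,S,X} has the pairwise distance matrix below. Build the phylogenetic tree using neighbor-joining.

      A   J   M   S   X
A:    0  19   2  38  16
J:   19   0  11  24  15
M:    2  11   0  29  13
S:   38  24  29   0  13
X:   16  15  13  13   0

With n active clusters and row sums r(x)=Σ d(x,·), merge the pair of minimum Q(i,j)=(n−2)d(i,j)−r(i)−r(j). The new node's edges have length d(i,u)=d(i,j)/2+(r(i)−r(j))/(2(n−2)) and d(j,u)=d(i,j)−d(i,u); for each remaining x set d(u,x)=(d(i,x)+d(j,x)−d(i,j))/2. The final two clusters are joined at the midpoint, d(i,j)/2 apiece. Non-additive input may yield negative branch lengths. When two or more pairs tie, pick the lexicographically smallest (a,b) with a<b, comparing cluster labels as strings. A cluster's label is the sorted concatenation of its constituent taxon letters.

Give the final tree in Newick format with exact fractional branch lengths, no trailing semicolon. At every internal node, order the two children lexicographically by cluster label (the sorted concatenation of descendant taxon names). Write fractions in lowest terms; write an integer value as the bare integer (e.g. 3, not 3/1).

step 1: merge (A,M) at d=2, Q=-124; branch lengths A→13/3, M→-7/3; new cluster AM
  updated: d(AM,J)=14, d(AM,S)=65/2, d(AM,X)=27/2
step 2: merge (AM,J) at d=14, Q=-85; branch lengths AM→35/4, J→21/4; new cluster AJM
  updated: d(AJM,S)=85/4, d(AJM,X)=29/4
step 3: merge (AJM,S) at d=85/4, Q=-83/2; branch lengths AJM→31/4, S→27/2; new cluster AJMS
  updated: d(AJMS,X)=-1/2
step 4: merge (AJMS,X) at d=-1/2; branch lengths AJMS→-1/4, X→-1/4; new cluster AJMSX
final tree: ((((A:13/3,M:-7/3):35/4,J:21/4):31/4,S:27/2):-1/4,X:-1/4)
total length: 147/4

((((A:13/3,M:-7/3):35/4,J:21/4):31/4,S:27/2):-1/4,X:-1/4)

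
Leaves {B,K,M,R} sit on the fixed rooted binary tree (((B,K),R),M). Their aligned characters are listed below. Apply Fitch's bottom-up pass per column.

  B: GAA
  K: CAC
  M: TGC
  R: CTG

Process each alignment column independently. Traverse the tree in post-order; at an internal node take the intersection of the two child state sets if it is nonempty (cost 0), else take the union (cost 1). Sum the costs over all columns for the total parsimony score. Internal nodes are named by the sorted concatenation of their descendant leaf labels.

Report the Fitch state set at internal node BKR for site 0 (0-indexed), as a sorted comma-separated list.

BK@0: {G} ∪ {C} = {C,G} (union, +1)
BKR@0: {C,G} ∩ {C} = {C} (intersection, +0)
BKMR@0: {C} ∪ {T} = {C,T} (union, +1)
BK@1: {A} ∩ {A} = {A} (intersection, +0)
BKR@1: {A} ∪ {T} = {A,T} (union, +1)
BKMR@1: {A,T} ∪ {G} = {A,G,T} (union, +1)
BK@2: {A} ∪ {C} = {A,C} (union, +1)
BKR@2: {A,C} ∪ {G} = {A,C,G} (union, +1)
BKMR@2: {A,C,G} ∩ {C} = {C} (intersection, +0)
per-site changes: [2, 2, 2]; total = 6

C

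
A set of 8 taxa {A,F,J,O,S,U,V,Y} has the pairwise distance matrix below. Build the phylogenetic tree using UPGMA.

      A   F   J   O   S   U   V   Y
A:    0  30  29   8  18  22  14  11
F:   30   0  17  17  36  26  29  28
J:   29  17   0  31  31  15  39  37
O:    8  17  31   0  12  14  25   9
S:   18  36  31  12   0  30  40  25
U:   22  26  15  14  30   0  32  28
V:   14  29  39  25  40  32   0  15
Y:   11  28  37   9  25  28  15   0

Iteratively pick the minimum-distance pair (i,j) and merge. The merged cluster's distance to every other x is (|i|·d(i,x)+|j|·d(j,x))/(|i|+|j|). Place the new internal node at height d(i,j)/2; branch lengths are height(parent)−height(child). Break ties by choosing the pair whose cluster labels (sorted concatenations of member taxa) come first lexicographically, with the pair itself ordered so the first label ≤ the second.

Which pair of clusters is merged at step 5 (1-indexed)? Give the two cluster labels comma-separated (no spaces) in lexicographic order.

F,JU

step 1: merge (A,O) at d=8; branch lengths A→4, O→4; new cluster AO
  updated: d(AO,F)=47/2, d(AO,J)=30, d(AO,S)=15, d(AO,U)=18, d(AO,V)=39/2, d(AO,Y)=10
step 2: merge (AO,Y) at d=10; branch lengths AO→1, Y→5; new cluster AOY
  updated: d(AOY,F)=25, d(AOY,J)=97/3, d(AOY,S)=55/3, d(AOY,U)=64/3, d(AOY,V)=18
step 3: merge (J,U) at d=15; branch lengths J→15/2, U→15/2; new cluster JU
  updated: d(AOY,JU)=161/6, d(F,JU)=43/2, d(JU,S)=61/2, d(JU,V)=71/2
step 4: merge (AOY,V) at d=18; branch lengths AOY→4, V→9; new cluster AOVY
  updated: d(AOVY,F)=26, d(AOVY,JU)=29, d(AOVY,S)=95/4
step 5: merge (F,JU) at d=43/2; branch lengths F→43/4, JU→13/4; new cluster FJU
  updated: d(AOVY,FJU)=28, d(FJU,S)=97/3
step 6: merge (AOVY,S) at d=95/4; branch lengths AOVY→23/8, S→95/8; new cluster AOSVY
  updated: d(AOSVY,FJU)=433/15
step 7: merge (AOSVY,FJU) at d=433/15; branch lengths AOSVY→307/120, FJU→221/60; new cluster AFJOSUVY
final tree: (((((A:4,O:4):1,Y:5):4,V:9):23/8,S:95/8):307/120,(F:43/4,(J:15/2,U:15/2):13/4):221/60)
total length: 9239/120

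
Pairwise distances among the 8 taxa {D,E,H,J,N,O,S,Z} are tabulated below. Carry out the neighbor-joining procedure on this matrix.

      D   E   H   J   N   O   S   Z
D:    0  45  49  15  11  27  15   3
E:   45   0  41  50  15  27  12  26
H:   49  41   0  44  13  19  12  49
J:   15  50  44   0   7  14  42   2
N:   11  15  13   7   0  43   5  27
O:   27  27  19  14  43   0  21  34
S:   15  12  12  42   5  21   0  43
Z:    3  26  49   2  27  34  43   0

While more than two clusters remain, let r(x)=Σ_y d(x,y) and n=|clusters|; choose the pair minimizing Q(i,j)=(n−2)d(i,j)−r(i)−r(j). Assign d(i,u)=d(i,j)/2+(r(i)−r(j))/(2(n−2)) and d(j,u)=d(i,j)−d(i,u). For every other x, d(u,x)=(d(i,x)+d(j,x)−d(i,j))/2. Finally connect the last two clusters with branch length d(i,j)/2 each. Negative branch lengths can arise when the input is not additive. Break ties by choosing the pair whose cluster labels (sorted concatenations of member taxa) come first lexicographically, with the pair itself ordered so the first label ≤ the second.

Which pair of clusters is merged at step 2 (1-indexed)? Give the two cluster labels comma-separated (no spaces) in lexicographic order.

D,JZ

step 1: merge (J,Z) at d=2, Q=-346; branch lengths J→1/6, Z→11/6; new cluster JZ
  updated: d(D,JZ)=8, d(E,JZ)=37, d(H,JZ)=91/2, d(JZ,N)=16, d(JZ,O)=23, d(JZ,S)=83/2
step 2: merge (D,JZ) at d=8, Q=-286; branch lengths D→12/5, JZ→28/5; new cluster DJZ
  updated: d(DJZ,E)=37, d(DJZ,H)=173/4, d(DJZ,N)=19/2, d(DJZ,O)=21, d(DJZ,S)=97/4
step 3: merge (H,O) at d=19, Q=-733/4; branch lengths H→293/32, O→315/32; new cluster HO
  updated: d(DJZ,HO)=181/8, d(E,HO)=49/2, d(HO,N)=37/2, d(HO,S)=7
step 4: merge (DJZ,N) at d=19/2, Q=-903/8; branch lengths DJZ→197/16, N→-45/16; new cluster DJNZ
  updated: d(DJNZ,E)=85/4, d(DJNZ,HO)=253/16, d(DJNZ,S)=79/8
step 5: merge (DJNZ,HO) at d=253/16, Q=-501/8; branch lengths DJNZ→125/16, HO→8; new cluster DHJNOZ
  updated: d(DHJNOZ,E)=479/32, d(DHJNOZ,S)=17/32
step 6: merge (DHJNOZ,E) at d=479/32, Q=-55/2; branch lengths DHJNOZ→7/4, E→423/32; new cluster DEHJNOZ
  updated: d(DEHJNOZ,S)=-39/32
step 7: merge (DEHJNOZ,S) at d=-39/32; branch lengths DEHJNOZ→-39/64, S→-39/64; new cluster DEHJNOSZ
final tree: (((((D:12/5,(J:1/6,Z:11/6):28/5):197/16,N:-45/16):125/16,(H:293/32,O:315/32):8):7/4,E:423/32):-39/64,S:-39/64)
total length: 1089/16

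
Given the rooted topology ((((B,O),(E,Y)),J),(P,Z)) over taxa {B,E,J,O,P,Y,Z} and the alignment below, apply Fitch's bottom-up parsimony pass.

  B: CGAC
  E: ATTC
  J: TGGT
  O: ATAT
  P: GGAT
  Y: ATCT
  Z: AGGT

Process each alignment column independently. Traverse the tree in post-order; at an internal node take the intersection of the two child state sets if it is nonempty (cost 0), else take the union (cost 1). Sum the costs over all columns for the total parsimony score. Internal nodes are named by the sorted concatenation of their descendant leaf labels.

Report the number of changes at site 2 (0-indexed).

4

site 0, node BO: B={C} ∪ O={A} → {A,C} (+1)
site 0, node EY: E={A} ∩ Y={A} → {A} (+0)
site 0, node BEOY: BO={A,C} ∩ EY={A} → {A} (+0)
site 0, node BEJOY: BEOY={A} ∪ J={T} → {A,T} (+1)
site 0, node PZ: P={G} ∪ Z={A} → {A,G} (+1)
site 0, node BEJOPYZ: BEJOY={A,T} ∩ PZ={A,G} → {A} (+0)
site 1, node BO: B={G} ∪ O={T} → {G,T} (+1)
site 1, node EY: E={T} ∩ Y={T} → {T} (+0)
site 1, node BEOY: BO={G,T} ∩ EY={T} → {T} (+0)
site 1, node BEJOY: BEOY={T} ∪ J={G} → {G,T} (+1)
site 1, node PZ: P={G} ∩ Z={G} → {G} (+0)
site 1, node BEJOPYZ: BEJOY={G,T} ∩ PZ={G} → {G} (+0)
site 2, node BO: B={A} ∩ O={A} → {A} (+0)
site 2, node EY: E={T} ∪ Y={C} → {C,T} (+1)
site 2, node BEOY: BO={A} ∪ EY={C,T} → {A,C,T} (+1)
site 2, node BEJOY: BEOY={A,C,T} ∪ J={G} → {A,C,G,T} (+1)
site 2, node PZ: P={A} ∪ Z={G} → {A,G} (+1)
site 2, node BEJOPYZ: BEJOY={A,C,G,T} ∩ PZ={A,G} → {A,G} (+0)
site 3, node BO: B={C} ∪ O={T} → {C,T} (+1)
site 3, node EY: E={C} ∪ Y={T} → {C,T} (+1)
site 3, node BEOY: BO={C,T} ∩ EY={C,T} → {C,T} (+0)
site 3, node BEJOY: BEOY={C,T} ∩ J={T} → {T} (+0)
site 3, node PZ: P={T} ∩ Z={T} → {T} (+0)
site 3, node BEJOPYZ: BEJOY={T} ∩ PZ={T} → {T} (+0)
per-site changes: [3, 2, 4, 2]; total = 11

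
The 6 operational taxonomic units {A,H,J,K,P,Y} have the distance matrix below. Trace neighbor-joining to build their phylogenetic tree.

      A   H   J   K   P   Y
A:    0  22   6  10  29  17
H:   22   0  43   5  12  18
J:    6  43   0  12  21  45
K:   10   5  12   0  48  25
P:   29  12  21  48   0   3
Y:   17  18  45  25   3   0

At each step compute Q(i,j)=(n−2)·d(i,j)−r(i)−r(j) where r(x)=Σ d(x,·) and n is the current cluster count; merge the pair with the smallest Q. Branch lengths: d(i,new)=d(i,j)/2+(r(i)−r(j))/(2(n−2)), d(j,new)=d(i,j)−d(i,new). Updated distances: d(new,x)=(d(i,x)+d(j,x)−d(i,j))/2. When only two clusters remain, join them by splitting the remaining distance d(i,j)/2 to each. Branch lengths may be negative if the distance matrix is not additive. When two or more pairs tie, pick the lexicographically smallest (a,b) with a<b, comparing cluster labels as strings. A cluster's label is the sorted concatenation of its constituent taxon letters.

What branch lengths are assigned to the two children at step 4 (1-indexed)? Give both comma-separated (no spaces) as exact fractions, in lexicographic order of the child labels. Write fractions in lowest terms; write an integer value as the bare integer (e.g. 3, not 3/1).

29/4,25/2

1. join P+Y (d=3, Q=-209) ⇒ PY; edges |P|=17/8, |Y|=7/8
  updated: d(A,PY)=43/2, d(H,PY)=27/2, d(J,PY)=63/2, d(K,PY)=35
2. join H+PY (d=27/2, Q=-289/2) ⇒ HPY; edges |H|=15/4, |PY|=39/4
  updated: d(A,HPY)=15, d(HPY,J)=61/2, d(HPY,K)=53/4
3. join A+J (d=6, Q=-135/2) ⇒ AJ; edges |A|=-11/8, |J|=59/8
  updated: d(AJ,HPY)=79/4, d(AJ,K)=8
4. join AJ+HPY (d=79/4, Q=-41) ⇒ AHJPY; edges |AJ|=29/4, |HPY|=25/2
  updated: d(AHJPY,K)=3/4
5. join AHJPY+K (d=3/4) ⇒ AHJKPY; edges |AHJPY|=3/8, |K|=3/8
final tree: (((A:-11/8,J:59/8):29/4,(H:15/4,(P:17/8,Y:7/8):39/4):25/2):3/8,K:3/8)
total length: 43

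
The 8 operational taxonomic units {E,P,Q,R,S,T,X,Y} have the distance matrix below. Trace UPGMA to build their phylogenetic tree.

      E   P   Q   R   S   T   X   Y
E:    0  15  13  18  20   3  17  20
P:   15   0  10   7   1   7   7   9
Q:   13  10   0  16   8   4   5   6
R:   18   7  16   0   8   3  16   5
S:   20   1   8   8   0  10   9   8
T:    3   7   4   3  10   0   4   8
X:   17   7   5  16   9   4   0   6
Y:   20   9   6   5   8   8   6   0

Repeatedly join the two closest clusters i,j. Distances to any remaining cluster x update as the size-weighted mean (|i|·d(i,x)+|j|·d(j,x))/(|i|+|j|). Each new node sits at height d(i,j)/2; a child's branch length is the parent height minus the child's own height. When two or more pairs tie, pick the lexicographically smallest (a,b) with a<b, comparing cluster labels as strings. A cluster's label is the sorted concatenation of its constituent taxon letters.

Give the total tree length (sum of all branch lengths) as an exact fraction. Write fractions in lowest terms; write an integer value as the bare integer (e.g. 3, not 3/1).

iteration 1: select P,S (d=1); attach at lengths (1/2, 1/2); label the merged cluster PS
  updated: d(E,PS)=35/2, d(PS,Q)=9, d(PS,R)=15/2, d(PS,T)=17/2, d(PS,X)=8, d(PS,Y)=17/2
iteration 2: select E,T (d=3); attach at lengths (3/2, 3/2); label the merged cluster ET
  updated: d(ET,PS)=13, d(ET,Q)=17/2, d(ET,R)=21/2, d(ET,X)=21/2, d(ET,Y)=14
iteration 3: select Q,X (d=5); attach at lengths (5/2, 5/2); label the merged cluster QX
  updated: d(ET,QX)=19/2, d(PS,QX)=17/2, d(QX,R)=16, d(QX,Y)=6
iteration 4: select R,Y (d=5); attach at lengths (5/2, 5/2); label the merged cluster RY
  updated: d(ET,RY)=49/4, d(PS,RY)=8, d(QX,RY)=11
iteration 5: select PS,RY (d=8); attach at lengths (7/2, 3/2); label the merged cluster PRSY
  updated: d(ET,PRSY)=101/8, d(PRSY,QX)=39/4
iteration 6: select ET,QX (d=19/2); attach at lengths (13/4, 9/4); label the merged cluster EQTX
  updated: d(EQTX,PRSY)=179/16
iteration 7: select EQTX,PRSY (d=179/16); attach at lengths (27/32, 51/32); label the merged cluster EPQRSTXY
final tree: (((E:3/2,T:3/2):13/4,(Q:5/2,X:5/2):9/4):27/32,((P:1/2,S:1/2):7/2,(R:5/2,Y:5/2):3/2):51/32)
total length: 431/16

431/16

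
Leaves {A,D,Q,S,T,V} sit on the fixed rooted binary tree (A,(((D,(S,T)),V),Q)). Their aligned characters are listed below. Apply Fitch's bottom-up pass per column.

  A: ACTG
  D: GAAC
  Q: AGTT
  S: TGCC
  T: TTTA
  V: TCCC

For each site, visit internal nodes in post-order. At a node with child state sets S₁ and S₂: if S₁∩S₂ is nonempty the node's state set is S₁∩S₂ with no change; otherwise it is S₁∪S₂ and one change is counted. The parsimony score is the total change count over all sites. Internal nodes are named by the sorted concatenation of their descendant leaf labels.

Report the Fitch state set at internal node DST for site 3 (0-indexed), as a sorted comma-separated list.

ST@0: {T} ∩ {T} = {T} (intersection, +0)
DST@0: {G} ∪ {T} = {G,T} (union, +1)
DSTV@0: {G,T} ∩ {T} = {T} (intersection, +0)
DQSTV@0: {T} ∪ {A} = {A,T} (union, +1)
ADQSTV@0: {A} ∩ {A,T} = {A} (intersection, +0)
ST@1: {G} ∪ {T} = {G,T} (union, +1)
DST@1: {A} ∪ {G,T} = {A,G,T} (union, +1)
DSTV@1: {A,G,T} ∪ {C} = {A,C,G,T} (union, +1)
DQSTV@1: {A,C,G,T} ∩ {G} = {G} (intersection, +0)
ADQSTV@1: {C} ∪ {G} = {C,G} (union, +1)
ST@2: {C} ∪ {T} = {C,T} (union, +1)
DST@2: {A} ∪ {C,T} = {A,C,T} (union, +1)
DSTV@2: {A,C,T} ∩ {C} = {C} (intersection, +0)
DQSTV@2: {C} ∪ {T} = {C,T} (union, +1)
ADQSTV@2: {T} ∩ {C,T} = {T} (intersection, +0)
ST@3: {C} ∪ {A} = {A,C} (union, +1)
DST@3: {C} ∩ {A,C} = {C} (intersection, +0)
DSTV@3: {C} ∩ {C} = {C} (intersection, +0)
DQSTV@3: {C} ∪ {T} = {C,T} (union, +1)
ADQSTV@3: {G} ∪ {C,T} = {C,G,T} (union, +1)
per-site changes: [2, 4, 3, 3]; total = 12

C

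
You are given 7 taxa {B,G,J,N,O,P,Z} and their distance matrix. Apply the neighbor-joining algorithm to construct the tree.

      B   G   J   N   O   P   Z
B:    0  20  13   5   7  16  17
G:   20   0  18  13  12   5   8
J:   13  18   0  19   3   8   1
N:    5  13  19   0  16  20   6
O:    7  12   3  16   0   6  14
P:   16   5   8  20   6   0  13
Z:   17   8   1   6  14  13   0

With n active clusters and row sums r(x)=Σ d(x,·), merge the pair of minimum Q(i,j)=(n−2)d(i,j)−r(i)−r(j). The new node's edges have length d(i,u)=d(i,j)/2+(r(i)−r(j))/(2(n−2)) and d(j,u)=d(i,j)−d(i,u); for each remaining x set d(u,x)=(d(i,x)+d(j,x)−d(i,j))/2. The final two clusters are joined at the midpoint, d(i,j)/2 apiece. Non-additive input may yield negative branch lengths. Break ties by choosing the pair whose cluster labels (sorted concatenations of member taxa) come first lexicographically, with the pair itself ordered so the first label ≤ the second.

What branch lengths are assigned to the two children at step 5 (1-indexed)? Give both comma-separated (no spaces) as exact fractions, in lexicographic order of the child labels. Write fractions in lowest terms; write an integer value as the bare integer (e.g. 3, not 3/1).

7/8,17/4

iteration 1: select B,N (d=5, Q=-132); attach at lengths (12/5, 13/5); label the merged cluster BN
  updated: d(BN,G)=14, d(BN,J)=27/2, d(BN,O)=9, d(BN,P)=31/2, d(BN,Z)=9
iteration 2: select G,P (d=5, Q=-169/2); attach at lengths (59/16, 21/16); label the merged cluster GP
  updated: d(BN,GP)=49/4, d(GP,J)=21/2, d(GP,O)=13/2, d(GP,Z)=8
iteration 3: select J,Z (d=1, Q=-57); attach at lengths (-1/6, 7/6); label the merged cluster JZ
  updated: d(BN,JZ)=43/4, d(GP,JZ)=35/4, d(JZ,O)=8
iteration 4: select BN,JZ (d=43/4, Q=-38); attach at lengths (13/2, 17/4); label the merged cluster BJNZ
  updated: d(BJNZ,GP)=41/8, d(BJNZ,O)=25/8
iteration 5: select BJNZ,GP (d=41/8, Q=-59/4); attach at lengths (7/8, 17/4); label the merged cluster BGJNPZ
  updated: d(BGJNPZ,O)=9/4
iteration 6: select BGJNPZ,O (d=9/4); attach at lengths (9/8, 9/8); label the merged cluster BGJNOPZ
final tree: ((((B:12/5,N:13/5):13/2,(J:-1/6,Z:7/6):17/4):7/8,(G:59/16,P:21/16):17/4):9/8,O:9/8)
total length: 233/8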